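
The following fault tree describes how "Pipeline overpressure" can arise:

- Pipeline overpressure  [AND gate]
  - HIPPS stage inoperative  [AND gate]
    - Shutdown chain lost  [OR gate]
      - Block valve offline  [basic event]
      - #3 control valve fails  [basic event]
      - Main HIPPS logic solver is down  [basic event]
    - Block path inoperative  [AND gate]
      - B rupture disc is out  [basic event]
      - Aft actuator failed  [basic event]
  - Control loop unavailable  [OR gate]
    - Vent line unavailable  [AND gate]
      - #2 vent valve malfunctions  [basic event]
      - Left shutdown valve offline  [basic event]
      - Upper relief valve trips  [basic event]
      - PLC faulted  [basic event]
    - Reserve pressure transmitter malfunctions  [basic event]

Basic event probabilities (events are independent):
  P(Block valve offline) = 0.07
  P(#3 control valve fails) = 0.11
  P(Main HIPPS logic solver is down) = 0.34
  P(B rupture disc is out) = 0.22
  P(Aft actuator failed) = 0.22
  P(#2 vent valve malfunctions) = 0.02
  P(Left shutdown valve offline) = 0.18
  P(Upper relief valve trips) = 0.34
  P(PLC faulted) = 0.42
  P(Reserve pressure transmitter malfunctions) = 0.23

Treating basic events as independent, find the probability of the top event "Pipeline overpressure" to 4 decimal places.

0.0051

P(Shutdown chain lost) [OR] = 1 − (1−0.07) × (1−0.11) × (1−0.34) = 0.453718
P(Block path inoperative) [AND] = 0.22 × 0.22 = 0.048400
P(HIPPS stage inoperative) [AND] = 0.453718 × 0.048400 = 0.021960
P(Vent line unavailable) [AND] = 0.02 × 0.18 × 0.34 × 0.42 = 0.000514
P(Control loop unavailable) [OR] = 1 − (1−0.000514) × (1−0.23) = 0.230396
P(Pipeline overpressure) [AND] = 0.021960 × 0.230396 = 0.005059
Rounded to 4 decimal places: P(Pipeline overpressure) ≈ 0.0051.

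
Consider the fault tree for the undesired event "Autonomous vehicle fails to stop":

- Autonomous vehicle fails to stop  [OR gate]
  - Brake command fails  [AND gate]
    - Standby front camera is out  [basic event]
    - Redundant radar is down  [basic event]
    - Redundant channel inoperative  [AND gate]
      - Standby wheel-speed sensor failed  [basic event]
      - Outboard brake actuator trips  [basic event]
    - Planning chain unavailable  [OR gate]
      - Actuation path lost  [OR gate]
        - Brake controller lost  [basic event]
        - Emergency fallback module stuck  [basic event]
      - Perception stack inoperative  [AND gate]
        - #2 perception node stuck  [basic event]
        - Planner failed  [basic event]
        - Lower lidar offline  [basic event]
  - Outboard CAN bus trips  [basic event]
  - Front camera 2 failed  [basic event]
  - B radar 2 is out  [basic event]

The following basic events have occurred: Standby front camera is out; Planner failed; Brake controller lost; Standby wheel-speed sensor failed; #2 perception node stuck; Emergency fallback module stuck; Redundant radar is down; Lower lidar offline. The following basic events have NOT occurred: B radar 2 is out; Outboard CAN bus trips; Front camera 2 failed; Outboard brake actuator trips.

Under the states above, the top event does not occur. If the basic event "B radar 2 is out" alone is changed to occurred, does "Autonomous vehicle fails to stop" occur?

Counterfactual: set "B radar 2 is out" to occurred.
Redundant channel inoperative [AND]: Standby wheel-speed sensor failed=occurs, Outboard brake actuator trips=not → not all inputs occur → does not occur.
Actuation path lost [OR]: Brake controller lost=occurs, Emergency fallback module stuck=occurs → at least one input occurs → occurs.
Perception stack inoperative [AND]: #2 perception node stuck=occurs, Planner failed=occurs, Lower lidar offline=occurs → all inputs occur → occurs.
Planning chain unavailable [OR]: Actuation path lost=occurs, Perception stack inoperative=occurs → at least one input occurs → occurs.
Brake command fails [AND]: Standby front camera is out=occurs, Redundant radar is down=occurs, Redundant channel inoperative=not, Planning chain unavailable=occurs → not all inputs occur → does not occur.
Autonomous vehicle fails to stop [OR]: Brake command fails=not, Outboard CAN bus trips=not, Front camera 2 failed=not, B radar 2 is out=occurs → at least one input occurs → occurs.

Yes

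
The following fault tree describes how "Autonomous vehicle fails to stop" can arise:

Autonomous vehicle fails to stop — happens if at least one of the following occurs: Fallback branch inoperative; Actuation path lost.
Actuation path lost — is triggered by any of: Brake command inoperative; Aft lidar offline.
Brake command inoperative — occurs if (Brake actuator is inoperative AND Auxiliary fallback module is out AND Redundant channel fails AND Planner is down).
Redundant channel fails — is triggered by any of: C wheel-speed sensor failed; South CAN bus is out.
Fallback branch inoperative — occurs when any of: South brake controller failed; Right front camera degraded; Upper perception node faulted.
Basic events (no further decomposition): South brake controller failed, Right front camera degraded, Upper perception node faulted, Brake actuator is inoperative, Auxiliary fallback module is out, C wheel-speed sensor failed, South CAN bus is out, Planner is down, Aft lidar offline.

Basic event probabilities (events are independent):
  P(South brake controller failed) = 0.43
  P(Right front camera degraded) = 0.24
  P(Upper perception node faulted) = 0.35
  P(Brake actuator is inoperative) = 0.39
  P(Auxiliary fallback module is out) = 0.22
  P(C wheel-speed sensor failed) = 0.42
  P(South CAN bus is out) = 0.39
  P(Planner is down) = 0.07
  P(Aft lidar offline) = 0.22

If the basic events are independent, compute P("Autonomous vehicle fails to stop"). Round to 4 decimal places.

P(Fallback branch inoperative) [OR] = 1 − (1−0.43) × (1−0.24) × (1−0.35) = 0.718420
P(Redundant channel fails) [OR] = 1 − (1−0.42) × (1−0.39) = 0.646200
P(Brake command inoperative) [AND] = 0.39 × 0.22 × 0.646200 × 0.07 = 0.003881
P(Actuation path lost) [OR] = 1 − (1−0.003881) × (1−0.22) = 0.223027
P(Autonomous vehicle fails to stop) [OR] = 1 − (1−0.718420) × (1−0.223027) = 0.781220
Rounded to 4 decimal places: P(Autonomous vehicle fails to stop) ≈ 0.7812.

0.7812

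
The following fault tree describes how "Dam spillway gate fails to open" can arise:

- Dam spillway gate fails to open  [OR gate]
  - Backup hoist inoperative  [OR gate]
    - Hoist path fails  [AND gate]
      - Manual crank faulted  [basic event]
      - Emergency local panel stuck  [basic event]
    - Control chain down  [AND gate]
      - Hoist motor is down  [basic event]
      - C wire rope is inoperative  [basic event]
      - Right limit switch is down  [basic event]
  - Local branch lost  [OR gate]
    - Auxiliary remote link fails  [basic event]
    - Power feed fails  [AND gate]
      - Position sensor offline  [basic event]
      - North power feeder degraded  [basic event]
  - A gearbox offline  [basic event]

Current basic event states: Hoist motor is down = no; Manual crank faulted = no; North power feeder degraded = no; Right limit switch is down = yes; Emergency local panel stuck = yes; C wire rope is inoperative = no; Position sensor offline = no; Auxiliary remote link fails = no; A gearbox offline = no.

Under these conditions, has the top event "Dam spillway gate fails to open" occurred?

Hoist path fails [AND]: Manual crank faulted=not, Emergency local panel stuck=occurs → not all inputs occur → does not occur.
Control chain down [AND]: Hoist motor is down=not, C wire rope is inoperative=not, Right limit switch is down=occurs → not all inputs occur → does not occur.
Backup hoist inoperative [OR]: Hoist path fails=not, Control chain down=not → no input occurs → does not occur.
Power feed fails [AND]: Position sensor offline=not, North power feeder degraded=not → not all inputs occur → does not occur.
Local branch lost [OR]: Auxiliary remote link fails=not, Power feed fails=not → no input occurs → does not occur.
Dam spillway gate fails to open [OR]: Backup hoist inoperative=not, Local branch lost=not, A gearbox offline=not → no input occurs → does not occur.

No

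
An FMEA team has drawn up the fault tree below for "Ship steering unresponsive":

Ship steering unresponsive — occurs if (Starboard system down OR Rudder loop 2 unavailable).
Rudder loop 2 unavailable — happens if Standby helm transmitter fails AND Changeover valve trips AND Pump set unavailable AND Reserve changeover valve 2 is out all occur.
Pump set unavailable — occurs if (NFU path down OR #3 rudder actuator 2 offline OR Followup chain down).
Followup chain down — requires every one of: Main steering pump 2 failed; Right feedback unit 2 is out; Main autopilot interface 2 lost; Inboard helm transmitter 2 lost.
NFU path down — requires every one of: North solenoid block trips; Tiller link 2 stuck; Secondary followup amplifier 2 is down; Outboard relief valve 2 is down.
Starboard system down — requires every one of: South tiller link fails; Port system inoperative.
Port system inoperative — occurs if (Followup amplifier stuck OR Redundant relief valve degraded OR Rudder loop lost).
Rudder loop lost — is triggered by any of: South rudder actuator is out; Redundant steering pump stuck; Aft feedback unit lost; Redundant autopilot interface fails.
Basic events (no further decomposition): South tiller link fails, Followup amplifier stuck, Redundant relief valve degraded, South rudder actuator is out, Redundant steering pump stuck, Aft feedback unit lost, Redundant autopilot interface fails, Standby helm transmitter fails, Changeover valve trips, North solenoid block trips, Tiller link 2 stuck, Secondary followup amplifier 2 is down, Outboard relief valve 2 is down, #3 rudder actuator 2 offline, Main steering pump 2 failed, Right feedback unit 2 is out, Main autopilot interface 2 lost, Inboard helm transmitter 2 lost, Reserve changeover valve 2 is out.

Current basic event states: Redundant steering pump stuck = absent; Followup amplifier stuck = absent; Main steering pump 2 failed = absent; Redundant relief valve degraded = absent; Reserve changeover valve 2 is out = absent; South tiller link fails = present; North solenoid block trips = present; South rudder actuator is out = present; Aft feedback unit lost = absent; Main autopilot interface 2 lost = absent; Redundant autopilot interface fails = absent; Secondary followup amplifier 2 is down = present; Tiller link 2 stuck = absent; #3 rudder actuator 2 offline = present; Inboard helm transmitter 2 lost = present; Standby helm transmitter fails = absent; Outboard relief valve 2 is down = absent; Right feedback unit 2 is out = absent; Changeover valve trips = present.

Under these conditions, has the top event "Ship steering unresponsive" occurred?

Yes

Rudder loop lost [OR]: South rudder actuator is out=occurs, Redundant steering pump stuck=not, Aft feedback unit lost=not, Redundant autopilot interface fails=not → at least one input occurs → occurs.
Port system inoperative [OR]: Followup amplifier stuck=not, Redundant relief valve degraded=not, Rudder loop lost=occurs → at least one input occurs → occurs.
Starboard system down [AND]: South tiller link fails=occurs, Port system inoperative=occurs → all inputs occur → occurs.
NFU path down [AND]: North solenoid block trips=occurs, Tiller link 2 stuck=not, Secondary followup amplifier 2 is down=occurs, Outboard relief valve 2 is down=not → not all inputs occur → does not occur.
Followup chain down [AND]: Main steering pump 2 failed=not, Right feedback unit 2 is out=not, Main autopilot interface 2 lost=not, Inboard helm transmitter 2 lost=occurs → not all inputs occur → does not occur.
Pump set unavailable [OR]: NFU path down=not, #3 rudder actuator 2 offline=occurs, Followup chain down=not → at least one input occurs → occurs.
Rudder loop 2 unavailable [AND]: Standby helm transmitter fails=not, Changeover valve trips=occurs, Pump set unavailable=occurs, Reserve changeover valve 2 is out=not → not all inputs occur → does not occur.
Ship steering unresponsive [OR]: Starboard system down=occurs, Rudder loop 2 unavailable=not → at least one input occurs → occurs.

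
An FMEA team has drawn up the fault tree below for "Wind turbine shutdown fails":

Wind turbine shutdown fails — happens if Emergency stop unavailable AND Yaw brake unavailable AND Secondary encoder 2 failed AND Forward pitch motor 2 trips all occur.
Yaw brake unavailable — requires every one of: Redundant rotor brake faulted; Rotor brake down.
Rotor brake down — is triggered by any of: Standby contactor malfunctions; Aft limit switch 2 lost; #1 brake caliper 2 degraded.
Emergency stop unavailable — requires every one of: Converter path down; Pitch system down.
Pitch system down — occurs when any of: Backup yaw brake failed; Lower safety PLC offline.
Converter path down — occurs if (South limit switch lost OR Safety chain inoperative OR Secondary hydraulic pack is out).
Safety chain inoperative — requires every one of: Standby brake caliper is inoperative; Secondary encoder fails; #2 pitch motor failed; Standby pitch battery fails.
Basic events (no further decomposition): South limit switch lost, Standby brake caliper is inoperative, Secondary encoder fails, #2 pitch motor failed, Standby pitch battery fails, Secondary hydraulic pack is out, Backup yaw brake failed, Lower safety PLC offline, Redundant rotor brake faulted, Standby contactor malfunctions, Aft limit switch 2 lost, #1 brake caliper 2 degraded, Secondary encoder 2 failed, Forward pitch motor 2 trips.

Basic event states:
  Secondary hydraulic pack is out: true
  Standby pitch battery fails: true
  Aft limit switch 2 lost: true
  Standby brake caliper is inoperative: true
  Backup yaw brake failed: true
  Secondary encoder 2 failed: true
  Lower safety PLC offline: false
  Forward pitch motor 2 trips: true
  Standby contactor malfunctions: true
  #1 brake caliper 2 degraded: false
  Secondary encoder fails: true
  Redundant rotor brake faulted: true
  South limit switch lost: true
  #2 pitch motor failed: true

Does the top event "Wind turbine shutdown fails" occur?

Yes

Safety chain inoperative [AND]: Standby brake caliper is inoperative=occurs, Secondary encoder fails=occurs, #2 pitch motor failed=occurs, Standby pitch battery fails=occurs → all inputs occur → occurs.
Converter path down [OR]: South limit switch lost=occurs, Safety chain inoperative=occurs, Secondary hydraulic pack is out=occurs → at least one input occurs → occurs.
Pitch system down [OR]: Backup yaw brake failed=occurs, Lower safety PLC offline=not → at least one input occurs → occurs.
Emergency stop unavailable [AND]: Converter path down=occurs, Pitch system down=occurs → all inputs occur → occurs.
Rotor brake down [OR]: Standby contactor malfunctions=occurs, Aft limit switch 2 lost=occurs, #1 brake caliper 2 degraded=not → at least one input occurs → occurs.
Yaw brake unavailable [AND]: Redundant rotor brake faulted=occurs, Rotor brake down=occurs → all inputs occur → occurs.
Wind turbine shutdown fails [AND]: Emergency stop unavailable=occurs, Yaw brake unavailable=occurs, Secondary encoder 2 failed=occurs, Forward pitch motor 2 trips=occurs → all inputs occur → occurs.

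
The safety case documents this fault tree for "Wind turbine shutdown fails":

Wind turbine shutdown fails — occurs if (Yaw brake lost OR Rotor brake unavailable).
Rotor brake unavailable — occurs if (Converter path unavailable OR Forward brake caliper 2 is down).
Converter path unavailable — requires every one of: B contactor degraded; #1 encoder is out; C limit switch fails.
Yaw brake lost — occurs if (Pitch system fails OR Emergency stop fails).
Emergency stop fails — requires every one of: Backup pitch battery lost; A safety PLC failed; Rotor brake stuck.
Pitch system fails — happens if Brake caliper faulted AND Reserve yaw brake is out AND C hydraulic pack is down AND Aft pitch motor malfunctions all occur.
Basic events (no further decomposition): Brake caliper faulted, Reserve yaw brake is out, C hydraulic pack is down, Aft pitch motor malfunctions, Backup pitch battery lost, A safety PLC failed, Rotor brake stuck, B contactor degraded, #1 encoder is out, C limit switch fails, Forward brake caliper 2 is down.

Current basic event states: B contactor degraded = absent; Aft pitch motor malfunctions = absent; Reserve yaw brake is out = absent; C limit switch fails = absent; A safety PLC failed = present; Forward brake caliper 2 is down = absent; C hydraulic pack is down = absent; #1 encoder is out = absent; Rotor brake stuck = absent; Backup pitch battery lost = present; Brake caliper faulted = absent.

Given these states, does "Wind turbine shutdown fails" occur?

No

Pitch system fails [AND]: Brake caliper faulted=not, Reserve yaw brake is out=not, C hydraulic pack is down=not, Aft pitch motor malfunctions=not → not all inputs occur → does not occur.
Emergency stop fails [AND]: Backup pitch battery lost=occurs, A safety PLC failed=occurs, Rotor brake stuck=not → not all inputs occur → does not occur.
Yaw brake lost [OR]: Pitch system fails=not, Emergency stop fails=not → no input occurs → does not occur.
Converter path unavailable [AND]: B contactor degraded=not, #1 encoder is out=not, C limit switch fails=not → not all inputs occur → does not occur.
Rotor brake unavailable [OR]: Converter path unavailable=not, Forward brake caliper 2 is down=not → no input occurs → does not occur.
Wind turbine shutdown fails [OR]: Yaw brake lost=not, Rotor brake unavailable=not → no input occurs → does not occur.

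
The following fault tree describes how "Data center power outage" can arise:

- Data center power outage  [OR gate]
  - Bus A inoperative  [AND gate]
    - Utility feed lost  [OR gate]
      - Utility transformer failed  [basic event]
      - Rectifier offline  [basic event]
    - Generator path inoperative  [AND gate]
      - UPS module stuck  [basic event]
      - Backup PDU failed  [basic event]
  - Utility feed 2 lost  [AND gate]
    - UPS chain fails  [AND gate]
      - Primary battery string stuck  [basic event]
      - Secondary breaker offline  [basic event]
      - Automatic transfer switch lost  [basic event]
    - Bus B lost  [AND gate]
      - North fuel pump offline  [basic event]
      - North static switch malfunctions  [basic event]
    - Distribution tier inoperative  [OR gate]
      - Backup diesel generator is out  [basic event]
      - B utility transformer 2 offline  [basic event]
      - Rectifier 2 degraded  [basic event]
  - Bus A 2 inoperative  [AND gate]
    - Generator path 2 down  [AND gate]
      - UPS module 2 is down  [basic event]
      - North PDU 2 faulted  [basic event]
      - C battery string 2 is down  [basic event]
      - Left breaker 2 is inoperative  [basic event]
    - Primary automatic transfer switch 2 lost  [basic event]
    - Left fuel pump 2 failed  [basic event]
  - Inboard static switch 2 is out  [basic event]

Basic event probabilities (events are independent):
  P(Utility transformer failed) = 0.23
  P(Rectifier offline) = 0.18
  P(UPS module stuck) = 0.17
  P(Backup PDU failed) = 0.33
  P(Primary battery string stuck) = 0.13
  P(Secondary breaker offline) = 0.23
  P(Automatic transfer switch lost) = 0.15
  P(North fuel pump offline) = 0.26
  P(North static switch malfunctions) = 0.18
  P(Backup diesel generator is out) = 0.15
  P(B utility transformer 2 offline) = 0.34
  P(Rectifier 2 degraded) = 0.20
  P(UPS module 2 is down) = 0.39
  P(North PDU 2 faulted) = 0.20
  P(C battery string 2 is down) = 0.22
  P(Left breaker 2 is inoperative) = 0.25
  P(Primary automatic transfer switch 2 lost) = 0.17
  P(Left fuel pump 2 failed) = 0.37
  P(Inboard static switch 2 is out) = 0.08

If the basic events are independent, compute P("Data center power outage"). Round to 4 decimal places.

P(Utility feed lost) [OR] = 1 − (1−0.23) × (1−0.18) = 0.368600
P(Generator path inoperative) [AND] = 0.17 × 0.33 = 0.056100
P(Bus A inoperative) [AND] = 0.368600 × 0.056100 = 0.020678
P(UPS chain fails) [AND] = 0.13 × 0.23 × 0.15 = 0.004485
P(Bus B lost) [AND] = 0.26 × 0.18 = 0.046800
P(Distribution tier inoperative) [OR] = 1 − (1−0.15) × (1−0.34) × (1−0.20) = 0.551200
P(Utility feed 2 lost) [AND] = 0.004485 × 0.046800 × 0.551200 = 0.000116
P(Generator path 2 down) [AND] = 0.39 × 0.20 × 0.22 × 0.25 = 0.004290
P(Bus A 2 inoperative) [AND] = 0.004290 × 0.17 × 0.37 = 0.000270
P(Data center power outage) [OR] = 1 − (1−0.020678) × (1−0.000116) × (1−0.000270) × (1−0.08) = 0.099372
Rounded to 4 decimal places: P(Data center power outage) ≈ 0.0994.

0.0994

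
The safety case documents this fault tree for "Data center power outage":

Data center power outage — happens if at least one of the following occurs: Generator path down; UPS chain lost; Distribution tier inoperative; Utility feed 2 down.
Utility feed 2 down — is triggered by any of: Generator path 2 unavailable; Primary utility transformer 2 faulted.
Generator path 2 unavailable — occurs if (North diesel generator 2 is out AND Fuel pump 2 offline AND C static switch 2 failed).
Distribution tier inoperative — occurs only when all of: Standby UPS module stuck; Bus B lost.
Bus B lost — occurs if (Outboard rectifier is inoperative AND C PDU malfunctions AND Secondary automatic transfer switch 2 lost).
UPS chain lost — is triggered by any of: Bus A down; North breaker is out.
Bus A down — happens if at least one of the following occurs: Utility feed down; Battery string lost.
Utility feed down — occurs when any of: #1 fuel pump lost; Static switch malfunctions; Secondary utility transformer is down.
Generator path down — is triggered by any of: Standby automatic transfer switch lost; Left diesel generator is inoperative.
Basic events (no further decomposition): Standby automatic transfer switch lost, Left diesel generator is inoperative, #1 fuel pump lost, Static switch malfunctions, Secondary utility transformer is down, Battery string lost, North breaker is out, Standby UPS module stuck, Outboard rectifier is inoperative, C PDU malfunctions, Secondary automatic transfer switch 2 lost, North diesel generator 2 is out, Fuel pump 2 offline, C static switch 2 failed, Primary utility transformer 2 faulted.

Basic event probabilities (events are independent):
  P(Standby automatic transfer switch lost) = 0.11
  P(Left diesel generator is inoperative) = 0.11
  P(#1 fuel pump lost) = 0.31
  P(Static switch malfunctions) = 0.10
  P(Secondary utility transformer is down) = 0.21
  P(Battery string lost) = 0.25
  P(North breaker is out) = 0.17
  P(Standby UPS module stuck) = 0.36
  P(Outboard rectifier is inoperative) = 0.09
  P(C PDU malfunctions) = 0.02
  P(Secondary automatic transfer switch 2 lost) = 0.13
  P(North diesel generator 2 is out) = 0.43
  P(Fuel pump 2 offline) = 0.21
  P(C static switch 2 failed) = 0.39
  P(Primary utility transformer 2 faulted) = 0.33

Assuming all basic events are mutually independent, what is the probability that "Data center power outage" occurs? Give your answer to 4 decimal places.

0.8436

P(Generator path down) [OR] = 1 − (1−0.11) × (1−0.11) = 0.207900
P(Utility feed down) [OR] = 1 − (1−0.31) × (1−0.10) × (1−0.21) = 0.509410
P(Bus A down) [OR] = 1 − (1−0.509410) × (1−0.25) = 0.632058
P(UPS chain lost) [OR] = 1 − (1−0.632058) × (1−0.17) = 0.694608
P(Bus B lost) [AND] = 0.09 × 0.02 × 0.13 = 0.000234
P(Distribution tier inoperative) [AND] = 0.36 × 0.000234 = 0.000084
P(Generator path 2 unavailable) [AND] = 0.43 × 0.21 × 0.39 = 0.035217
P(Utility feed 2 down) [OR] = 1 − (1−0.035217) × (1−0.33) = 0.353595
P(Data center power outage) [OR] = 1 − (1−0.207900) × (1−0.694608) × (1−0.000084) × (1−0.353595) = 0.843647
Rounded to 4 decimal places: P(Data center power outage) ≈ 0.8436.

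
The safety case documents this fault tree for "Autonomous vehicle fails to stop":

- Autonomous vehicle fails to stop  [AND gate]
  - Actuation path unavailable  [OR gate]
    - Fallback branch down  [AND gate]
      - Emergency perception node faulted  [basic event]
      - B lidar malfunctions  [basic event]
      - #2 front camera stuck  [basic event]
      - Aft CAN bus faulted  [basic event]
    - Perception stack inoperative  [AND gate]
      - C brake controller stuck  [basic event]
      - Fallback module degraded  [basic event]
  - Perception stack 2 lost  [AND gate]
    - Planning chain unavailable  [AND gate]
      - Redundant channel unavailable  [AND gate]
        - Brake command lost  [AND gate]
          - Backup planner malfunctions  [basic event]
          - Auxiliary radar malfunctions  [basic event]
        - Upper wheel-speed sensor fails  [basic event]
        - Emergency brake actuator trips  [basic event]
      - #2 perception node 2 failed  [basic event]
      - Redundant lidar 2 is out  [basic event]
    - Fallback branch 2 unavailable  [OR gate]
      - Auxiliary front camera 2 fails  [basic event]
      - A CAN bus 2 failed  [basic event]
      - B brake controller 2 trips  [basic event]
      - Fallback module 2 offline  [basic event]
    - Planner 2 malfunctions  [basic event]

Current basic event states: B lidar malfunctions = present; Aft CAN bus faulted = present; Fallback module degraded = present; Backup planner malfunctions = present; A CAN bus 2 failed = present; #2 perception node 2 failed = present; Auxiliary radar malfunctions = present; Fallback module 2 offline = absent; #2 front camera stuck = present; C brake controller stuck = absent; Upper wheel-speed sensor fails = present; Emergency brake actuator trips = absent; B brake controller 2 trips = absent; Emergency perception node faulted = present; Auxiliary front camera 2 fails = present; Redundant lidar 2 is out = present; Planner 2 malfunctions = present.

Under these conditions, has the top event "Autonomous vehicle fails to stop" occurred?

Fallback branch down [AND]: Emergency perception node faulted=occurs, B lidar malfunctions=occurs, #2 front camera stuck=occurs, Aft CAN bus faulted=occurs → all inputs occur → occurs.
Perception stack inoperative [AND]: C brake controller stuck=not, Fallback module degraded=occurs → not all inputs occur → does not occur.
Actuation path unavailable [OR]: Fallback branch down=occurs, Perception stack inoperative=not → at least one input occurs → occurs.
Brake command lost [AND]: Backup planner malfunctions=occurs, Auxiliary radar malfunctions=occurs → all inputs occur → occurs.
Redundant channel unavailable [AND]: Brake command lost=occurs, Upper wheel-speed sensor fails=occurs, Emergency brake actuator trips=not → not all inputs occur → does not occur.
Planning chain unavailable [AND]: Redundant channel unavailable=not, #2 perception node 2 failed=occurs, Redundant lidar 2 is out=occurs → not all inputs occur → does not occur.
Fallback branch 2 unavailable [OR]: Auxiliary front camera 2 fails=occurs, A CAN bus 2 failed=occurs, B brake controller 2 trips=not, Fallback module 2 offline=not → at least one input occurs → occurs.
Perception stack 2 lost [AND]: Planning chain unavailable=not, Fallback branch 2 unavailable=occurs, Planner 2 malfunctions=occurs → not all inputs occur → does not occur.
Autonomous vehicle fails to stop [AND]: Actuation path unavailable=occurs, Perception stack 2 lost=not → not all inputs occur → does not occur.

No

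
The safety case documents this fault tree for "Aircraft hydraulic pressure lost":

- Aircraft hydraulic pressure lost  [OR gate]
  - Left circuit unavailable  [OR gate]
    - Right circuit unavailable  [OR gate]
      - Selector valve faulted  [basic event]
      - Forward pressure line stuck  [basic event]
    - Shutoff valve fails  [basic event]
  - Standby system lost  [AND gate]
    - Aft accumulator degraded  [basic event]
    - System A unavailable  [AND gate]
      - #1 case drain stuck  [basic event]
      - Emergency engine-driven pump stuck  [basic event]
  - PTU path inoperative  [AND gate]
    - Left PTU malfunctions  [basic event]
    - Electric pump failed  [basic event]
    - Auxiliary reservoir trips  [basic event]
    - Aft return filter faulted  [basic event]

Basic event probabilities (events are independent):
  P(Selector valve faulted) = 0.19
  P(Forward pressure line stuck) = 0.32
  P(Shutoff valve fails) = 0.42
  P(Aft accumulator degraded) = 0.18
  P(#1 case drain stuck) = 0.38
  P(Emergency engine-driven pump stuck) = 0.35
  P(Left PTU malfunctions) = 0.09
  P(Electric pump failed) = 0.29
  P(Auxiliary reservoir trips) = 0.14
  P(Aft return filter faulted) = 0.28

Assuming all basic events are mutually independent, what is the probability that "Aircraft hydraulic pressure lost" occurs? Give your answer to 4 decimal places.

0.6885

P(Right circuit unavailable) [OR] = 1 − (1−0.19) × (1−0.32) = 0.449200
P(Left circuit unavailable) [OR] = 1 − (1−0.449200) × (1−0.42) = 0.680536
P(System A unavailable) [AND] = 0.38 × 0.35 = 0.133000
P(Standby system lost) [AND] = 0.18 × 0.133000 = 0.023940
P(PTU path inoperative) [AND] = 0.09 × 0.29 × 0.14 × 0.28 = 0.001023
P(Aircraft hydraulic pressure lost) [OR] = 1 − (1−0.680536) × (1−0.023940) × (1−0.001023) = 0.688503
Rounded to 4 decimal places: P(Aircraft hydraulic pressure lost) ≈ 0.6885.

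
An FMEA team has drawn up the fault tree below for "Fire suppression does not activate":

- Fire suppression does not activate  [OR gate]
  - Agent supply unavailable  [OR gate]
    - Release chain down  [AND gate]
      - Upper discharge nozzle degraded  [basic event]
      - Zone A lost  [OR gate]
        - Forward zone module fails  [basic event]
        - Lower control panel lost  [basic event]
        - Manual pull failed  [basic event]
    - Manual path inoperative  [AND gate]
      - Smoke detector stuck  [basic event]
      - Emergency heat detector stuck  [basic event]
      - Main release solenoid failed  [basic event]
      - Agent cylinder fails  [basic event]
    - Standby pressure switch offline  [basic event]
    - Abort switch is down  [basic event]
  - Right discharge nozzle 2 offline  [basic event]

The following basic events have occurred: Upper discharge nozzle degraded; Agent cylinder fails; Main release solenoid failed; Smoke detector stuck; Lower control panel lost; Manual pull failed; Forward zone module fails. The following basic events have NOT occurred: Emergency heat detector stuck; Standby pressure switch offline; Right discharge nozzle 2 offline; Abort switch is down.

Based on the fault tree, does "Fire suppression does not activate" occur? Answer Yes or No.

Zone A lost [OR]: Forward zone module fails=occurs, Lower control panel lost=occurs, Manual pull failed=occurs → at least one input occurs → occurs.
Release chain down [AND]: Upper discharge nozzle degraded=occurs, Zone A lost=occurs → all inputs occur → occurs.
Manual path inoperative [AND]: Smoke detector stuck=occurs, Emergency heat detector stuck=not, Main release solenoid failed=occurs, Agent cylinder fails=occurs → not all inputs occur → does not occur.
Agent supply unavailable [OR]: Release chain down=occurs, Manual path inoperative=not, Standby pressure switch offline=not, Abort switch is down=not → at least one input occurs → occurs.
Fire suppression does not activate [OR]: Agent supply unavailable=occurs, Right discharge nozzle 2 offline=not → at least one input occurs → occurs.

Yes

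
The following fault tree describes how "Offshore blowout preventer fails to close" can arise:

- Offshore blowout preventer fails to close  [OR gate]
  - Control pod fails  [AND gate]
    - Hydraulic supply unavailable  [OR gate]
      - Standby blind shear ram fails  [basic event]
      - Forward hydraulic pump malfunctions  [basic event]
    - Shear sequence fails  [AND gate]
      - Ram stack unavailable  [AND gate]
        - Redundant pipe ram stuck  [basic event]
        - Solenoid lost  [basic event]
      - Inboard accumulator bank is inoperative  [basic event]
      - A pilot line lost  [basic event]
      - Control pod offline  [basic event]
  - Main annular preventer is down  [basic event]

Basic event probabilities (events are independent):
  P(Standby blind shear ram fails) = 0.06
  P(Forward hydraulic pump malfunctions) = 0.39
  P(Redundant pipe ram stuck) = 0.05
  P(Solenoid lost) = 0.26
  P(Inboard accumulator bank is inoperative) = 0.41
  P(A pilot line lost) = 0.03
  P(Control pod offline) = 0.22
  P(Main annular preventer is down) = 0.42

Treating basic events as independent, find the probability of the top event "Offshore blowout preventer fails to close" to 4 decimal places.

0.4200

P(Hydraulic supply unavailable) [OR] = 1 − (1−0.06) × (1−0.39) = 0.426600
P(Ram stack unavailable) [AND] = 0.05 × 0.26 = 0.013000
P(Shear sequence fails) [AND] = 0.013000 × 0.41 × 0.03 × 0.22 = 0.000035
P(Control pod fails) [AND] = 0.426600 × 0.000035 = 0.000015
P(Offshore blowout preventer fails to close) [OR] = 1 − (1−0.000015) × (1−0.42) = 0.420009
Rounded to 4 decimal places: P(Offshore blowout preventer fails to close) ≈ 0.4200.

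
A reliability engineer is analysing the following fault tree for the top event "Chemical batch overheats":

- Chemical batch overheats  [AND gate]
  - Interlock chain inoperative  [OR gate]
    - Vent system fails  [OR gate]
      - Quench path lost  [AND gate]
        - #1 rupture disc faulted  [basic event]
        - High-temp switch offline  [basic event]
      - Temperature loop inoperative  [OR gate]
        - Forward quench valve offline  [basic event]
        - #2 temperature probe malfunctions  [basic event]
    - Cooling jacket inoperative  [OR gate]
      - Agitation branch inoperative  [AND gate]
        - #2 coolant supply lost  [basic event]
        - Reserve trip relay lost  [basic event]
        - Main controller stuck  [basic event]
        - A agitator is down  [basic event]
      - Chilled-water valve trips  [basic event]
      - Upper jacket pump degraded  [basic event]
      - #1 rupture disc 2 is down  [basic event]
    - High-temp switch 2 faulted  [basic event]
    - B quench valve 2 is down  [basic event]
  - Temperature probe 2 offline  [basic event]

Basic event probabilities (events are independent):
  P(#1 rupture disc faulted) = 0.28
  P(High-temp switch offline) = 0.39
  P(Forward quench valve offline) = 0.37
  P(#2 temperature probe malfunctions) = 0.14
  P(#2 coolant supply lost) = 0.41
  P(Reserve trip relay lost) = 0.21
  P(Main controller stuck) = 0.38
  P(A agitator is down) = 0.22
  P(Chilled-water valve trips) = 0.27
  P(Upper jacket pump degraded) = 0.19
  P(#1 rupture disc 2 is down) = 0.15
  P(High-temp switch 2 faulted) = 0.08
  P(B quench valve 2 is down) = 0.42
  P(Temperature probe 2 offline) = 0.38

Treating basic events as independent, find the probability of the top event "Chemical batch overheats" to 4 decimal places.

P(Quench path lost) [AND] = 0.28 × 0.39 = 0.109200
P(Temperature loop inoperative) [OR] = 1 − (1−0.37) × (1−0.14) = 0.458200
P(Vent system fails) [OR] = 1 − (1−0.109200) × (1−0.458200) = 0.517365
P(Agitation branch inoperative) [AND] = 0.41 × 0.21 × 0.38 × 0.22 = 0.007198
P(Cooling jacket inoperative) [OR] = 1 − (1−0.007198) × (1−0.27) × (1−0.19) × (1−0.15) = 0.501013
P(Interlock chain inoperative) [OR] = 1 − (1−0.517365) × (1−0.501013) × (1−0.08) × (1−0.42) = 0.871494
P(Chemical batch overheats) [AND] = 0.871494 × 0.38 = 0.331168
Rounded to 4 decimal places: P(Chemical batch overheats) ≈ 0.3312.

0.3312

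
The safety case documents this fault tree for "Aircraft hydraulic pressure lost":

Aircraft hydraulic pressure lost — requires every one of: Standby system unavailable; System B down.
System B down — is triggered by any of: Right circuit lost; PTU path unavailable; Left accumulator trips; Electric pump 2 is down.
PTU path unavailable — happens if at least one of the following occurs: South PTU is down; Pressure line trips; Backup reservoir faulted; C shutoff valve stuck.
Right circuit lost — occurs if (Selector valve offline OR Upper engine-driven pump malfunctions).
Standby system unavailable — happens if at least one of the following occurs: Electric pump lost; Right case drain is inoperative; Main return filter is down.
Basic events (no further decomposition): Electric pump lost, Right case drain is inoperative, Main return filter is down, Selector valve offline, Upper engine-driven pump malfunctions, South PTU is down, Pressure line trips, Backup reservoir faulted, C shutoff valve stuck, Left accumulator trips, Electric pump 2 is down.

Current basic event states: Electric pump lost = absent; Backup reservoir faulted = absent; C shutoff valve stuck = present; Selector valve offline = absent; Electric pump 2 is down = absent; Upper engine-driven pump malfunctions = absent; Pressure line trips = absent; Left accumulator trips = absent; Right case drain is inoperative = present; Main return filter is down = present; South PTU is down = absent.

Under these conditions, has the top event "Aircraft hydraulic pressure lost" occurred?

Standby system unavailable [OR]: Electric pump lost=not, Right case drain is inoperative=occurs, Main return filter is down=occurs → at least one input occurs → occurs.
Right circuit lost [OR]: Selector valve offline=not, Upper engine-driven pump malfunctions=not → no input occurs → does not occur.
PTU path unavailable [OR]: South PTU is down=not, Pressure line trips=not, Backup reservoir faulted=not, C shutoff valve stuck=occurs → at least one input occurs → occurs.
System B down [OR]: Right circuit lost=not, PTU path unavailable=occurs, Left accumulator trips=not, Electric pump 2 is down=not → at least one input occurs → occurs.
Aircraft hydraulic pressure lost [AND]: Standby system unavailable=occurs, System B down=occurs → all inputs occur → occurs.

Yes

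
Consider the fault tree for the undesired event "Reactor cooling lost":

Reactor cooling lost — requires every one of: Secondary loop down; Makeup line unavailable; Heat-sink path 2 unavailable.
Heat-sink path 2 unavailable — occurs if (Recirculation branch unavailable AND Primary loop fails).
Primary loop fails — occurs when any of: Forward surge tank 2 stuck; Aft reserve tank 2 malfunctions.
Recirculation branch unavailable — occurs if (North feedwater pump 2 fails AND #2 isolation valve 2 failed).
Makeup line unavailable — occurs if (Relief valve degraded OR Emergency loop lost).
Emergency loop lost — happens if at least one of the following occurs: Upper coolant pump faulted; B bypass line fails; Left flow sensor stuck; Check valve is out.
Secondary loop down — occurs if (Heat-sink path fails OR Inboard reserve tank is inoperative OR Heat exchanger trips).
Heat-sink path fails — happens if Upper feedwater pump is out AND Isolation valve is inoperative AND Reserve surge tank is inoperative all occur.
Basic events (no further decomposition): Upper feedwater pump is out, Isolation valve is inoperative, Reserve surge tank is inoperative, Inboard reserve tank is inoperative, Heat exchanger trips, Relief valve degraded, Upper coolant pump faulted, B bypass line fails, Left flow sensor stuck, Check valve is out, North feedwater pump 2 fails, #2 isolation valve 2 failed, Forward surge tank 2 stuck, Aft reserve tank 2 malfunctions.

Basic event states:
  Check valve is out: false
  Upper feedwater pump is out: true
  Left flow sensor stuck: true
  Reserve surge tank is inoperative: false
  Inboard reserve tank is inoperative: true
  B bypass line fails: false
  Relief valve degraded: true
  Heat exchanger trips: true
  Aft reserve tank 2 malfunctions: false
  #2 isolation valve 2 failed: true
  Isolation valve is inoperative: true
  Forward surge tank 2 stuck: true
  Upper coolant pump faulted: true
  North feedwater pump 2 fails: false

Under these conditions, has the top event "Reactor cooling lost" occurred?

Heat-sink path fails [AND]: Upper feedwater pump is out=occurs, Isolation valve is inoperative=occurs, Reserve surge tank is inoperative=not → not all inputs occur → does not occur.
Secondary loop down [OR]: Heat-sink path fails=not, Inboard reserve tank is inoperative=occurs, Heat exchanger trips=occurs → at least one input occurs → occurs.
Emergency loop lost [OR]: Upper coolant pump faulted=occurs, B bypass line fails=not, Left flow sensor stuck=occurs, Check valve is out=not → at least one input occurs → occurs.
Makeup line unavailable [OR]: Relief valve degraded=occurs, Emergency loop lost=occurs → at least one input occurs → occurs.
Recirculation branch unavailable [AND]: North feedwater pump 2 fails=not, #2 isolation valve 2 failed=occurs → not all inputs occur → does not occur.
Primary loop fails [OR]: Forward surge tank 2 stuck=occurs, Aft reserve tank 2 malfunctions=not → at least one input occurs → occurs.
Heat-sink path 2 unavailable [AND]: Recirculation branch unavailable=not, Primary loop fails=occurs → not all inputs occur → does not occur.
Reactor cooling lost [AND]: Secondary loop down=occurs, Makeup line unavailable=occurs, Heat-sink path 2 unavailable=not → not all inputs occur → does not occur.

No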